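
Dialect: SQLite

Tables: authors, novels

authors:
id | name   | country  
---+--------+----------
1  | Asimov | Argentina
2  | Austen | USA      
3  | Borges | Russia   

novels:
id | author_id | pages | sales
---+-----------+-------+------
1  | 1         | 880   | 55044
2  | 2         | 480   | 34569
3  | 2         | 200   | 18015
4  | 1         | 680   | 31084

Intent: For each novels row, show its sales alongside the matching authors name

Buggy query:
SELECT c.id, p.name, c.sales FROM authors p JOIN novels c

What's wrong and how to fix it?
Bug: Missing join condition: each novels row is matched to all authors rows instead of just its own

Fix: Specify the join condition linking the foreign key to the parent id

Corrected query:
SELECT c.id, p.name, c.sales FROM authors p JOIN novels c ON c.author_id = p.id

Result:
id | name   | sales
---+--------+------
1  | Asimov | 55044
2  | Austen | 34569
3  | Austen | 18015
4  | Asimov | 31084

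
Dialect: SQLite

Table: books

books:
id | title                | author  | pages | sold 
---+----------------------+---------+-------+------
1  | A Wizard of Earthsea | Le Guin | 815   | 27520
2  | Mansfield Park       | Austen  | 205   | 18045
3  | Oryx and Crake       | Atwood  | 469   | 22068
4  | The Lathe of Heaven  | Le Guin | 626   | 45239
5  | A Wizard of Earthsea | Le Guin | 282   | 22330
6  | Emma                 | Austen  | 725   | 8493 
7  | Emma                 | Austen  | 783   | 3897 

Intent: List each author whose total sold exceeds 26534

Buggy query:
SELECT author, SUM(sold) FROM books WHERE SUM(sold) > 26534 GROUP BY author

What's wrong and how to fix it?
Bug: Aggregate functions cannot appear in a WHERE clause

Fix: Use HAVING (which filters groups after aggregation) instead of WHERE

Corrected query:
SELECT author, SUM(sold) FROM books GROUP BY author HAVING SUM(sold) > 26534

Result:
author  | SUM(sold)
--------+----------
Austen  | 30435    
Le Guin | 95089    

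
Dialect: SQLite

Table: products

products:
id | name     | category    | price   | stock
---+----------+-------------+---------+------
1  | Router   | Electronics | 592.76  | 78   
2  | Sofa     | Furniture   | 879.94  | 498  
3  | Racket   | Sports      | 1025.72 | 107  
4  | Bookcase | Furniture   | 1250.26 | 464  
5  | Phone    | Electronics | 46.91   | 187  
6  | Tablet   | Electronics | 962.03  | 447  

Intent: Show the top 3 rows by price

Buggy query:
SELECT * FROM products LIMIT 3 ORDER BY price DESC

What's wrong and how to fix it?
Bug: LIMIT must come after ORDER BY

Fix: Sort with ORDER BY, then apply LIMIT

Corrected query:
SELECT * FROM products ORDER BY price DESC LIMIT 3

Result:
id | name     | category    | price   | stock
---+----------+-------------+---------+------
4  | Bookcase | Furniture   | 1250.26 | 464  
3  | Racket   | Sports      | 1025.72 | 107  
6  | Tablet   | Electronics | 962.03  | 447  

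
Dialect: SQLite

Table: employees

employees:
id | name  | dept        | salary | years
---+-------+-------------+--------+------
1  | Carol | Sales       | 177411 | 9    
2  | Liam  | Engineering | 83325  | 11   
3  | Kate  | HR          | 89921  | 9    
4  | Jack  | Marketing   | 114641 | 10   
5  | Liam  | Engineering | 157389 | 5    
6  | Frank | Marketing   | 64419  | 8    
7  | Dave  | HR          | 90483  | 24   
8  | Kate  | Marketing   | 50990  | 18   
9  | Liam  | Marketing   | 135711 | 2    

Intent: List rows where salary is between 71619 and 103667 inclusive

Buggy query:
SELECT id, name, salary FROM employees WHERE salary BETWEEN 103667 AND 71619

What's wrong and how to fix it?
Bug: BETWEEN expects the lower bound first; with 103667 AND 71619 the range is empty

Fix: Write BETWEEN 71619 AND 103667

Corrected query:
SELECT id, name, salary FROM employees WHERE salary BETWEEN 71619 AND 103667

Result:
id | name | salary
---+------+-------
2  | Liam | 83325 
3  | Kate | 89921 
7  | Dave | 90483 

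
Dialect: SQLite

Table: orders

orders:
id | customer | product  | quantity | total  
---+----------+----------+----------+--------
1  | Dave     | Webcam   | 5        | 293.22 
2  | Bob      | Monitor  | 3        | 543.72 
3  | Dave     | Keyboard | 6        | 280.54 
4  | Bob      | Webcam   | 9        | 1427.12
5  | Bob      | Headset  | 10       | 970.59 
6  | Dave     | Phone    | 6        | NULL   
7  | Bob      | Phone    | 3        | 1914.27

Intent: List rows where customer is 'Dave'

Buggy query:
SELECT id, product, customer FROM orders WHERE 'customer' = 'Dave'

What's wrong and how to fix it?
Bug: 'customer' in single quotes is a string literal, not the column; the comparison is literal-vs-literal and never true

Fix: Remove the quotes around the column name (or use double quotes for an identifier)

Corrected query:
SELECT id, product, customer FROM orders WHERE customer = 'Dave'

Result:
id | product  | customer
---+----------+---------
1  | Webcam   | Dave    
3  | Keyboard | Dave    
6  | Phone    | Dave    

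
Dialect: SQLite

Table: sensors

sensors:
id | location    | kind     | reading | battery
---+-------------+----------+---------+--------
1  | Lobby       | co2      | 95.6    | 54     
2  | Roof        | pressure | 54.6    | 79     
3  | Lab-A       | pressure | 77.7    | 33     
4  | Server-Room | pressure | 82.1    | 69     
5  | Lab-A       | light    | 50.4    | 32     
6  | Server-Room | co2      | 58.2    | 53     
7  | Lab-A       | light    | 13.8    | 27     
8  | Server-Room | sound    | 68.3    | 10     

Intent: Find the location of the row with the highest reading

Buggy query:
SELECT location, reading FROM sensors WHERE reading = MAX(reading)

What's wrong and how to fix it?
Bug: WHERE is evaluated per row; an aggregate over the whole table isn't defined there

Fix: Wrap MAX in a scalar subquery so WHERE compares against a single value

Corrected query:
SELECT location, reading FROM sensors WHERE reading = (SELECT MAX(reading) FROM sensors)

Result:
location | reading
---------+--------
Lobby    | 95.6   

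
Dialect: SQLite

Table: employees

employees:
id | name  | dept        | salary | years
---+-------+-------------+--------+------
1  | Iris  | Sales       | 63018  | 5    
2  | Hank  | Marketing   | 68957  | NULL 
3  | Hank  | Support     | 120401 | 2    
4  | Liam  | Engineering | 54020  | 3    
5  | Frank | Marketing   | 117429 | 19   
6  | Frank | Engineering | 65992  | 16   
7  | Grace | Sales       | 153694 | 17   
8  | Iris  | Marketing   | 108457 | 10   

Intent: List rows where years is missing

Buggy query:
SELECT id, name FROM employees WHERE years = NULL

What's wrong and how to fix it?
Bug: '= NULL' is always unknown in SQL three-valued logic, so no rows match

Fix: Replace '= NULL' with 'IS NULL'

Corrected query:
SELECT id, name FROM employees WHERE years IS NULL

Result:
id | name
---+-----
2  | Hank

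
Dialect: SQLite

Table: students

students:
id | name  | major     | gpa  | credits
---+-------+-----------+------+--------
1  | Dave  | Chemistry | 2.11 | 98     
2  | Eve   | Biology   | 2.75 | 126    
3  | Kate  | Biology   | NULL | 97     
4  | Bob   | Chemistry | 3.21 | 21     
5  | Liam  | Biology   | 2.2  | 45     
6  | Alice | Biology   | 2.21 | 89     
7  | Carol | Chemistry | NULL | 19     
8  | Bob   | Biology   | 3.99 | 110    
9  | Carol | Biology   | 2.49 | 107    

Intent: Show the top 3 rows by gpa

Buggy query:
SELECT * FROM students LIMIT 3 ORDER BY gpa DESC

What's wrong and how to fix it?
Bug: LIMIT must come after ORDER BY

Fix: Swap the clauses: ORDER BY first, then LIMIT

Corrected query:
SELECT * FROM students ORDER BY gpa DESC LIMIT 3

Result:
id | name | major     | gpa  | credits
---+------+-----------+------+--------
8  | Bob  | Biology   | 3.99 | 110    
4  | Bob  | Chemistry | 3.21 | 21     
2  | Eve  | Biology   | 2.75 | 126    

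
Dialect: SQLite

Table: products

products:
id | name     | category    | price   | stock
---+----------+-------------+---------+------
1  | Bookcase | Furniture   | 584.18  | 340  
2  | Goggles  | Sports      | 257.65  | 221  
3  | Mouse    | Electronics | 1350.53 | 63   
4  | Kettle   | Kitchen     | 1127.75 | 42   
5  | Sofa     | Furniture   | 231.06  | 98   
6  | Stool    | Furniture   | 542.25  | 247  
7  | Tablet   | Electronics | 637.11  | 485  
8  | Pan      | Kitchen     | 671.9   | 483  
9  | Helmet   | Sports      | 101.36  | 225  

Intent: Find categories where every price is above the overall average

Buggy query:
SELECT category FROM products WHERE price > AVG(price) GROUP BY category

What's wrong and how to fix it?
Bug: WHERE evaluates per row before aggregation, so AVG() is unavailable

Fix: Compute the overall average in a scalar subquery and compare each group's MIN against it in HAVING

Corrected query:
SELECT category FROM products GROUP BY category HAVING MIN(price) > (SELECT AVG(price) FROM products)

Result:
category   
-----------
Electronics
Kitchen    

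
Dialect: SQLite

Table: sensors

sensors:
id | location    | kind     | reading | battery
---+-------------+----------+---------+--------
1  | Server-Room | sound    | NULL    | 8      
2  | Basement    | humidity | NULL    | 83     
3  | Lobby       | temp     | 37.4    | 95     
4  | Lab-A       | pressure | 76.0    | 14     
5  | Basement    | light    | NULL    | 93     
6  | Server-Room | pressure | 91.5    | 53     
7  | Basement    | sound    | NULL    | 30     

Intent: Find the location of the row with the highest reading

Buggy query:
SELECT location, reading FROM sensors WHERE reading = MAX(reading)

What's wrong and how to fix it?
Bug: MAX(reading) is an aggregate and cannot be used directly in WHERE

Fix: Wrap MAX in a scalar subquery so WHERE compares against a single value

Corrected query:
SELECT location, reading FROM sensors WHERE reading = (SELECT MAX(reading) FROM sensors)

Result:
location    | reading
------------+--------
Server-Room | 91.5   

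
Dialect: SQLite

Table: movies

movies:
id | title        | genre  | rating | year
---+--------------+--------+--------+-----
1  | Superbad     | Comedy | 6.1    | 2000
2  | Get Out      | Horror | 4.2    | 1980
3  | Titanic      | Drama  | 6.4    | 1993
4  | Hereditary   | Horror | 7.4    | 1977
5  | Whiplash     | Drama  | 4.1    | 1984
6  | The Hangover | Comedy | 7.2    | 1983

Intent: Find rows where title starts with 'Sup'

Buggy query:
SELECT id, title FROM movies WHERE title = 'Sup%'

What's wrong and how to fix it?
Bug: '=' compares the literal string including the % character; pattern matching needs LIKE

Fix: Replace '=' with LIKE so 'Sup%' is treated as a pattern

Corrected query:
SELECT id, title FROM movies WHERE title LIKE 'Sup%'

Result:
id | title   
---+---------
1  | Superbad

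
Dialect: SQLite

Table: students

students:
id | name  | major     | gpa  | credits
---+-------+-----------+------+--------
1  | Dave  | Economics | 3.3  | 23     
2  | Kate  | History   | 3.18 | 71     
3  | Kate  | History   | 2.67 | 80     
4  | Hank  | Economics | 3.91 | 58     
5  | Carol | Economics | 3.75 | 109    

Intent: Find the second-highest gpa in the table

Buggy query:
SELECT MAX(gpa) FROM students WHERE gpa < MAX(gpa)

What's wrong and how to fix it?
Bug: The inner MAX is an aggregate inside WHERE, which is not allowed

Fix: Compute the overall MAX in a subquery, then take MAX of rows below it

Corrected query:
SELECT MAX(gpa) FROM students WHERE gpa < (SELECT MAX(gpa) FROM students)

Result:
MAX(gpa)
--------
3.75    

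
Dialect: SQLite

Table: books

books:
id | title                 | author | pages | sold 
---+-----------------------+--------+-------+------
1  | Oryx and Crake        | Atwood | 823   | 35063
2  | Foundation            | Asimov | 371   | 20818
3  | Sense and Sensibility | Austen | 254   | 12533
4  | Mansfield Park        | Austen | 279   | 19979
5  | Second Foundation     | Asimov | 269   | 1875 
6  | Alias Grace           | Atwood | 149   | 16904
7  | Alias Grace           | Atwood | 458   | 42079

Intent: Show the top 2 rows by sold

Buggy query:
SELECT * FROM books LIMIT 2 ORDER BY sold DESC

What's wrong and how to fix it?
Bug: ORDER BY cannot follow LIMIT; LIMIT is the final clause

Fix: Swap the clauses: ORDER BY first, then LIMIT

Corrected query:
SELECT * FROM books ORDER BY sold DESC LIMIT 2

Result:
id | title          | author | pages | sold 
---+----------------+--------+-------+------
7  | Alias Grace    | Atwood | 458   | 42079
1  | Oryx and Crake | Atwood | 823   | 35063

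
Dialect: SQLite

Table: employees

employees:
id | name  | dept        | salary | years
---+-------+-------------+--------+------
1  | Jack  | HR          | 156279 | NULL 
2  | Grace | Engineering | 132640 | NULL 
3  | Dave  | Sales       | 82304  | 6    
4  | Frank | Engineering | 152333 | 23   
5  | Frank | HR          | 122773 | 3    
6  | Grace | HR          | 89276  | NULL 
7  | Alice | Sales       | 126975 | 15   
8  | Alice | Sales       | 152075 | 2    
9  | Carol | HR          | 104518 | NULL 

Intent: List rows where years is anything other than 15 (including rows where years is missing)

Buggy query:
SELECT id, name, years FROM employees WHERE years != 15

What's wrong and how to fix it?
Bug: Inequality against NULL is unknown, not true; rows with NULL are dropped

Fix: Handle NULL separately with IS NULL alongside the inequality

Corrected query:
SELECT id, name, years FROM employees WHERE years != 15 OR years IS NULL

Result:
id | name  | years
---+-------+------
1  | Jack  | NULL 
2  | Grace | NULL 
3  | Dave  | 6    
4  | Frank | 23   
5  | Frank | 3    
6  | Grace | NULL 
8  | Alice | 2    
9  | Carol | NULL 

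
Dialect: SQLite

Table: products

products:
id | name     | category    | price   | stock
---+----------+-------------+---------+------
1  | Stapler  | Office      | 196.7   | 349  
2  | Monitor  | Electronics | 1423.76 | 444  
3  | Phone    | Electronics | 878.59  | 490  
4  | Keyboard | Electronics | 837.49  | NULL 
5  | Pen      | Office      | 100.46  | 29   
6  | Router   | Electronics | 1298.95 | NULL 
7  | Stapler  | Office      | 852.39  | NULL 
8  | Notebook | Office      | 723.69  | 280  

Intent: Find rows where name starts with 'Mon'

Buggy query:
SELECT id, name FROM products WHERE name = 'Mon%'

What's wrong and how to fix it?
Bug: Wildcards only work with LIKE; '=' treats '%' as a literal character

Fix: Use LIKE for wildcard pattern matching

Corrected query:
SELECT id, name FROM products WHERE name LIKE 'Mon%'

Result:
id | name   
---+--------
2  | Monitor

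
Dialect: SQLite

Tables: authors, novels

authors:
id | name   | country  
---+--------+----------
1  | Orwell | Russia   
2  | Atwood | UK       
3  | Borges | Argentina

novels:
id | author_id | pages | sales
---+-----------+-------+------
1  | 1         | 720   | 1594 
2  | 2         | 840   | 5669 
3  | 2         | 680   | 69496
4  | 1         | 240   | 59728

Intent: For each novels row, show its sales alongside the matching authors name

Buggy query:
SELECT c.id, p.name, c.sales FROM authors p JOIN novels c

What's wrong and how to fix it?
Bug: JOIN with no ON clause produces a cartesian product; every novels row pairs with every authors row

Fix: Specify the join condition linking the foreign key to the parent id

Corrected query:
SELECT c.id, p.name, c.sales FROM authors p JOIN novels c ON c.author_id = p.id

Result:
id | name   | sales
---+--------+------
1  | Orwell | 1594 
2  | Atwood | 5669 
3  | Atwood | 69496
4  | Orwell | 59728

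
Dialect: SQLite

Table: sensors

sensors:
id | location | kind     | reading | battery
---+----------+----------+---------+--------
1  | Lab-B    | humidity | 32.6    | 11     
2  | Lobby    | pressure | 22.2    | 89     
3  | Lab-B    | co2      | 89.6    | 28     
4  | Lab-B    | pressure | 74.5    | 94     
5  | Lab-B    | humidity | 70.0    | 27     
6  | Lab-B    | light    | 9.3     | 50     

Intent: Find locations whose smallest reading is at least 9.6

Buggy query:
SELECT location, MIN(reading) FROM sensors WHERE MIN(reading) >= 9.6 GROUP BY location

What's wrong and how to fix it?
Bug: Aggregates like MIN are computed per group after WHERE runs

Fix: Use HAVING for the per-group MIN condition

Corrected query:
SELECT location, MIN(reading) FROM sensors GROUP BY location HAVING MIN(reading) >= 9.6

Result:
location | MIN(reading)
---------+-------------
Lobby    | 22.2        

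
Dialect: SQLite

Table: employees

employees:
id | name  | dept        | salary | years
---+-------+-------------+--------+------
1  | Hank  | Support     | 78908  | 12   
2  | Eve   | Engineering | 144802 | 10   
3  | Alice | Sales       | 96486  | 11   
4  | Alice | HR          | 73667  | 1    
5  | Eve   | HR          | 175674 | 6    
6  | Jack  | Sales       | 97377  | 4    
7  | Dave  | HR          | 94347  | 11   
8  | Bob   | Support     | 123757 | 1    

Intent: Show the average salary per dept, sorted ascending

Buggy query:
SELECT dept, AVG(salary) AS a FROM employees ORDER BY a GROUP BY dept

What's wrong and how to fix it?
Bug: ORDER BY appears before GROUP BY; SQL clause order requires GROUP BY first

Fix: Move ORDER BY to the end, after GROUP BY

Corrected query:
SELECT dept, AVG(salary) AS a FROM employees GROUP BY dept ORDER BY a

Result:
dept        | a            
------------+--------------
Sales       | 96931.5      
Support     | 101332.5     
HR          | 114562.666667
Engineering | 144802       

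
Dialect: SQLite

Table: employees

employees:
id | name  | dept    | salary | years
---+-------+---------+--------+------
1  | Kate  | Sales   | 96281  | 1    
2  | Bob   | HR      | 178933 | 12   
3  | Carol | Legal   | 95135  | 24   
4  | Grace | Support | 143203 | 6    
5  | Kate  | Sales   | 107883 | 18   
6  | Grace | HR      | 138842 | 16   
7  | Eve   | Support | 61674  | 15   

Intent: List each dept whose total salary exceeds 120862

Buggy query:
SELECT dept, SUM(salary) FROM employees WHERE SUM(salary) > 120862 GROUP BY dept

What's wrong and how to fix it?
Bug: Aggregate functions cannot appear in a WHERE clause

Fix: Move the aggregate condition to a HAVING clause

Corrected query:
SELECT dept, SUM(salary) FROM employees GROUP BY dept HAVING SUM(salary) > 120862

Result:
dept    | SUM(salary)
--------+------------
HR      | 317775     
Sales   | 204164     
Support | 204877     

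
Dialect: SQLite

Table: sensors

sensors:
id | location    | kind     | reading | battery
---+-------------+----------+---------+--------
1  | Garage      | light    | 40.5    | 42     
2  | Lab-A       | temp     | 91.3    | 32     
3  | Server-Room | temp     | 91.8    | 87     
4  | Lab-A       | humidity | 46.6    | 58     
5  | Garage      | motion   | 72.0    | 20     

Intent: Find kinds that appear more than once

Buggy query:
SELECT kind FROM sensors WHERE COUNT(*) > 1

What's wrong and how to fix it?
Bug: COUNT(*) is an aggregate and cannot be used in WHERE

Fix: Group first, then use HAVING for the count condition

Corrected query:
SELECT kind FROM sensors GROUP BY kind HAVING COUNT(*) > 1

Result:
kind
----
temp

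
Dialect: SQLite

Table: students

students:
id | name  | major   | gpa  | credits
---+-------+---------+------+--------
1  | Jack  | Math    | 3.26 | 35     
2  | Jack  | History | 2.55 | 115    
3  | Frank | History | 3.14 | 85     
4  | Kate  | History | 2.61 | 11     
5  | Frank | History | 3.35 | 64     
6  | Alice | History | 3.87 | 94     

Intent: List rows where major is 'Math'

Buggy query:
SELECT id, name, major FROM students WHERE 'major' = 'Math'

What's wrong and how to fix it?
Bug: 'major' in single quotes is a string literal, not the column; the comparison is literal-vs-literal and never true

Fix: Reference the column as major without single quotes

Corrected query:
SELECT id, name, major FROM students WHERE major = 'Math'

Result:
id | name | major
---+------+------
1  | Jack | Math 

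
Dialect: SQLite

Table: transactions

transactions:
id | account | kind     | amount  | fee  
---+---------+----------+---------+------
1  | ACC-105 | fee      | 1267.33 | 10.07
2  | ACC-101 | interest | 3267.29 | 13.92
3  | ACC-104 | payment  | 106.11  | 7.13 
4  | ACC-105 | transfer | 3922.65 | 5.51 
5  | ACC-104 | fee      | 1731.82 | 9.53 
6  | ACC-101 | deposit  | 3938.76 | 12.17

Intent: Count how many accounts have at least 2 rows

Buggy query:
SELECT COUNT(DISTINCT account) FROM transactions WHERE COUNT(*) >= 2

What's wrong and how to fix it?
Bug: COUNT(*) cannot appear in WHERE; the per-group count doesn't exist yet

Fix: Use a subquery that GROUPs and filters with HAVING, then count its rows

Corrected query:
SELECT COUNT(*) FROM (SELECT account FROM transactions GROUP BY account HAVING COUNT(*) >= 2)

Result:
COUNT(*)
--------
3       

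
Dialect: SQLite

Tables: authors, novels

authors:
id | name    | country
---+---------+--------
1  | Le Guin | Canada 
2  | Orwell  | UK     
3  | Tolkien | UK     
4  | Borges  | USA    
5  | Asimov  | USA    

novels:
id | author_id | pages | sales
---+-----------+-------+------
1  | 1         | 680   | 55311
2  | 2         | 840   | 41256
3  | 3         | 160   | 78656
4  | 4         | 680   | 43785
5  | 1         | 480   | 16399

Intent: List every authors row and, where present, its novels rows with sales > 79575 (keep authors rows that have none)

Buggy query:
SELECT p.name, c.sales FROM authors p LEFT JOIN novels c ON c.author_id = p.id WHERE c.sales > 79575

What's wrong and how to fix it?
Bug: A WHERE condition on the right-hand table after LEFT JOIN drops unmatched parents

Fix: Put 'c.sales > 79575' in the JOIN's ON clause instead of WHERE

Corrected query:
SELECT p.name, c.sales FROM authors p LEFT JOIN novels c ON c.author_id = p.id AND c.sales > 79575

Result:
name    | sales
--------+------
Le Guin | NULL 
Orwell  | NULL 
Tolkien | NULL 
Borges  | NULL 
Asimov  | NULL 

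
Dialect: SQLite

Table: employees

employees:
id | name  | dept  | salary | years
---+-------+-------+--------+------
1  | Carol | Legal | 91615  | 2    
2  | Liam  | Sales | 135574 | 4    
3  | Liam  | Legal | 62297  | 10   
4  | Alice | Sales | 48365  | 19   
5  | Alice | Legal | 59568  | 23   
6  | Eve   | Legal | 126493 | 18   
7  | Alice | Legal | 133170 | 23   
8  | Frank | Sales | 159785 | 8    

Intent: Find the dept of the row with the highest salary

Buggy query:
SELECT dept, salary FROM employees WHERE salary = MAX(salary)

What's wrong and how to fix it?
Bug: MAX(salary) is an aggregate and cannot be used directly in WHERE

Fix: Wrap MAX in a scalar subquery so WHERE compares against a single value

Corrected query:
SELECT dept, salary FROM employees WHERE salary = (SELECT MAX(salary) FROM employees)

Result:
dept  | salary
------+-------
Sales | 159785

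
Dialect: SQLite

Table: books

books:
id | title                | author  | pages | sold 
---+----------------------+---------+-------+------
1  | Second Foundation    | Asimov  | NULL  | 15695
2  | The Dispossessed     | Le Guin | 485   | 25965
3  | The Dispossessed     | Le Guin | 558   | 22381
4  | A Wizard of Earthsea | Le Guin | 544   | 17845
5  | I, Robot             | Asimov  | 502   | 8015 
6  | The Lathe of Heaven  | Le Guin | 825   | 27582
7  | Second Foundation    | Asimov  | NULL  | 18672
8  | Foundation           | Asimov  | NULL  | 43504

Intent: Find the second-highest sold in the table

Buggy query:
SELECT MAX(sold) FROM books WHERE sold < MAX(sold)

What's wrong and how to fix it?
Bug: The inner MAX is an aggregate inside WHERE, which is not allowed

Fix: Compute the overall MAX in a subquery, then take MAX of rows below it

Corrected query:
SELECT MAX(sold) FROM books WHERE sold < (SELECT MAX(sold) FROM books)

Result:
MAX(sold)
---------
27582    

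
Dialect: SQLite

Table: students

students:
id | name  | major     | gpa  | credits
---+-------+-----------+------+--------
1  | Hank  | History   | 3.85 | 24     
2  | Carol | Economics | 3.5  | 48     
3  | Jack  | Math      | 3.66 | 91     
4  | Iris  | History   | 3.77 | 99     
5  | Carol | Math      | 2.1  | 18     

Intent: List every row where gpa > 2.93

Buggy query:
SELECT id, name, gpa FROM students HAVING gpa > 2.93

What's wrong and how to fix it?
Bug: HAVING filters the output of aggregation, but this query has no GROUP BY and no aggregate functions, so SQLite rejects it (HAVING clause on a non-aggregate query); the condition here is per row

Fix: Replace HAVING with WHERE since the condition applies to individual rows

Corrected query:
SELECT id, name, gpa FROM students WHERE gpa > 2.93

Result:
id | name  | gpa 
---+-------+-----
1  | Hank  | 3.85
2  | Carol | 3.5 
3  | Jack  | 3.66
4  | Iris  | 3.77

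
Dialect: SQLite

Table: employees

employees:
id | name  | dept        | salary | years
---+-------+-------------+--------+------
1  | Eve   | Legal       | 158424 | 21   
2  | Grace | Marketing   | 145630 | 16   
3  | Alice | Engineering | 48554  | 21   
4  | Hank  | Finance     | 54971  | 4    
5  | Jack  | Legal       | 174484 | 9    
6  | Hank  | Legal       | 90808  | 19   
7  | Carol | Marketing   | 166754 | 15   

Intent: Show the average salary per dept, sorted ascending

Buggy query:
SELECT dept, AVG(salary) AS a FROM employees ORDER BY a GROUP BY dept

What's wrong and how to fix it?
Bug: ORDER BY appears before GROUP BY; SQL clause order requires GROUP BY first

Fix: Move ORDER BY to the end, after GROUP BY

Corrected query:
SELECT dept, AVG(salary) AS a FROM employees GROUP BY dept ORDER BY a

Result:
dept        | a            
------------+--------------
Engineering | 48554        
Finance     | 54971        
Legal       | 141238.666667
Marketing   | 156192       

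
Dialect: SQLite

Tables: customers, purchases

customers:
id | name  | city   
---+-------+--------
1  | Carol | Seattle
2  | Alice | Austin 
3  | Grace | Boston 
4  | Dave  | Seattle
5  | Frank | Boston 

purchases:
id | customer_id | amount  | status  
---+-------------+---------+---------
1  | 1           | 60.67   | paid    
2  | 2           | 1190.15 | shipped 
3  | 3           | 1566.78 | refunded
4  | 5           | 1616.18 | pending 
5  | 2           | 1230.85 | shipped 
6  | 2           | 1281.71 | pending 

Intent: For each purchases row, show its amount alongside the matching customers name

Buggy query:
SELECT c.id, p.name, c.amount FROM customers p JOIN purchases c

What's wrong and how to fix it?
Bug: Missing join condition: each purchases row is matched to all customers rows instead of just its own

Fix: Specify the join condition linking the foreign key to the parent id

Corrected query:
SELECT c.id, p.name, c.amount FROM customers p JOIN purchases c ON c.customer_id = p.id

Result:
id | name  | amount 
---+-------+--------
1  | Carol | 60.67  
2  | Alice | 1190.15
3  | Grace | 1566.78
4  | Frank | 1616.18
5  | Alice | 1230.85
6  | Alice | 1281.71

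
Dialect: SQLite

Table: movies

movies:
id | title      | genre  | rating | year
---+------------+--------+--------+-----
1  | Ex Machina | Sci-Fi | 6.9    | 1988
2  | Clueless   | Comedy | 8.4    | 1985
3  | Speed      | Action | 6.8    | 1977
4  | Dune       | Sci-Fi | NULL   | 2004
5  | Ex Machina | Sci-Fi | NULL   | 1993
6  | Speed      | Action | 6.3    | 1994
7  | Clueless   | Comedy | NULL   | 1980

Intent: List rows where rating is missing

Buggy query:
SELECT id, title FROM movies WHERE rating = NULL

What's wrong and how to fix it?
Bug: Comparing to NULL with '=' never matches; NULL = NULL is unknown, not true

Fix: Use IS NULL to test for NULL

Corrected query:
SELECT id, title FROM movies WHERE rating IS NULL

Result:
id | title     
---+-----------
4  | Dune      
5  | Ex Machina
7  | Clueless  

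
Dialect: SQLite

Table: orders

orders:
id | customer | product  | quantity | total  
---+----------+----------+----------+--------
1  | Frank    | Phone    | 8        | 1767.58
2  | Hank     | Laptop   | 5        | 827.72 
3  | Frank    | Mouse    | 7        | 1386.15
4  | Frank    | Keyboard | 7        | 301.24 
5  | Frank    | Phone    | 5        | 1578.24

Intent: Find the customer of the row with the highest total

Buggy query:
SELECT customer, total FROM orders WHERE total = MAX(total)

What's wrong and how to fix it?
Bug: WHERE is evaluated per row; an aggregate over the whole table isn't defined there

Fix: Use a subquery: WHERE total = (SELECT MAX(total) FROM orders)

Corrected query:
SELECT customer, total FROM orders WHERE total = (SELECT MAX(total) FROM orders)

Result:
customer | total  
---------+--------
Frank    | 1767.58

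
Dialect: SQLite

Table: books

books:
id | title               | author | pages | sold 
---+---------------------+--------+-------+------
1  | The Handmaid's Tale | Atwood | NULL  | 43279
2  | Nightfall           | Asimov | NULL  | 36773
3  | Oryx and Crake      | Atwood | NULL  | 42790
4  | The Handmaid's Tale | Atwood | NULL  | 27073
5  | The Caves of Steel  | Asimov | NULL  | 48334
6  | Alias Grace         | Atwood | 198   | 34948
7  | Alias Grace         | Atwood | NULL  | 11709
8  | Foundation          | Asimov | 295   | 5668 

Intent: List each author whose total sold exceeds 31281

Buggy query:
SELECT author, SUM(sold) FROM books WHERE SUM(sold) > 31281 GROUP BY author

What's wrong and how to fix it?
Bug: Aggregate functions cannot appear in a WHERE clause

Fix: Use HAVING (which filters groups after aggregation) instead of WHERE

Corrected query:
SELECT author, SUM(sold) FROM books GROUP BY author HAVING SUM(sold) > 31281

Result:
author | SUM(sold)
-------+----------
Asimov | 90775    
Atwood | 159799   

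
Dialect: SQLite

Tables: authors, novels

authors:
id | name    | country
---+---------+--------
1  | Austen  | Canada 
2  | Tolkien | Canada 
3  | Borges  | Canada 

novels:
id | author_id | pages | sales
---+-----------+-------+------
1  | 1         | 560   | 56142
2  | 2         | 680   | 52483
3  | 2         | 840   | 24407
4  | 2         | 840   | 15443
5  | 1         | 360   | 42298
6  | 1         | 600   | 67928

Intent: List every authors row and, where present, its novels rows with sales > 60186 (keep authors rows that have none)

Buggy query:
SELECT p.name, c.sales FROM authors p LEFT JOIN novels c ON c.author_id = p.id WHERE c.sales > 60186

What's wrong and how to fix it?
Bug: Filtering c.sales in WHERE discards the NULL rows produced by LEFT JOIN, turning it into an inner join

Fix: Move the right-table condition into the ON clause so unmatched parents are kept

Corrected query:
SELECT p.name, c.sales FROM authors p LEFT JOIN novels c ON c.author_id = p.id AND c.sales > 60186

Result:
name    | sales
--------+------
Austen  | 67928
Tolkien | NULL 
Borges  | NULL 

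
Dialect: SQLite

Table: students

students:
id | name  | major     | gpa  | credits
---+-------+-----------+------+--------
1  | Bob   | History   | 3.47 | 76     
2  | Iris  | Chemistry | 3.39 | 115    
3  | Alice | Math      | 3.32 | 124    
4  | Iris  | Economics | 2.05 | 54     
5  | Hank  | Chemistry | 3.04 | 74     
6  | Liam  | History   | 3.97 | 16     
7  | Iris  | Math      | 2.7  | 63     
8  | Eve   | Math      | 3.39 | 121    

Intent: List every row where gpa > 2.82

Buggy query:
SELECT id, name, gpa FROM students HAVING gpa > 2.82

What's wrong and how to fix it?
Bug: HAVING filters the output of aggregation, but this query has no GROUP BY and no aggregate functions, so SQLite rejects it (HAVING clause on a non-aggregate query); the condition here is per row

Fix: Use WHERE for row-level filtering

Corrected query:
SELECT id, name, gpa FROM students WHERE gpa > 2.82

Result:
id | name  | gpa 
---+-------+-----
1  | Bob   | 3.47
2  | Iris  | 3.39
3  | Alice | 3.32
5  | Hank  | 3.04
6  | Liam  | 3.97
8  | Eve   | 3.39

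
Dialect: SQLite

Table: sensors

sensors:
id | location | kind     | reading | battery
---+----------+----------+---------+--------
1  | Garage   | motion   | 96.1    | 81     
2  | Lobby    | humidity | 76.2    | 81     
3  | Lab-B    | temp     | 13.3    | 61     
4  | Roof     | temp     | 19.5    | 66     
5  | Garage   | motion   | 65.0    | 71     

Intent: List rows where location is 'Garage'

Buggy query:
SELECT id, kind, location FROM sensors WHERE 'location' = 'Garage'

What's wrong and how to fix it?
Bug: 'location' in single quotes is a string literal, not the column; the comparison is literal-vs-literal and never true

Fix: Remove the quotes around the column name (or use double quotes for an identifier)

Corrected query:
SELECT id, kind, location FROM sensors WHERE location = 'Garage'

Result:
id | kind   | location
---+--------+---------
1  | motion | Garage  
5  | motion | Garage  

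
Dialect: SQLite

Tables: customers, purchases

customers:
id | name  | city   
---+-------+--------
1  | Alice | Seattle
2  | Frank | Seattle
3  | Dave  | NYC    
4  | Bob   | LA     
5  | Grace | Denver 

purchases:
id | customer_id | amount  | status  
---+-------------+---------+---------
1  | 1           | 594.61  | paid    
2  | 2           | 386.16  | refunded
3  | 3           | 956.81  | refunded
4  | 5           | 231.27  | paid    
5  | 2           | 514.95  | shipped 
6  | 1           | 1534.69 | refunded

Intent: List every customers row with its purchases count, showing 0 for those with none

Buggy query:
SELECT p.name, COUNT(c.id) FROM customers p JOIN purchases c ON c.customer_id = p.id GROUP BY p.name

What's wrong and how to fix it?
Bug: An inner join excludes parents with zero children

Fix: Switch to LEFT JOIN to retain unmatched parent rows

Corrected query:
SELECT p.name, COUNT(c.id) FROM customers p LEFT JOIN purchases c ON c.customer_id = p.id GROUP BY p.name

Result:
name  | COUNT(c.id)
------+------------
Alice | 2          
Bob   | 0          
Dave  | 1          
Frank | 2          
Grace | 1          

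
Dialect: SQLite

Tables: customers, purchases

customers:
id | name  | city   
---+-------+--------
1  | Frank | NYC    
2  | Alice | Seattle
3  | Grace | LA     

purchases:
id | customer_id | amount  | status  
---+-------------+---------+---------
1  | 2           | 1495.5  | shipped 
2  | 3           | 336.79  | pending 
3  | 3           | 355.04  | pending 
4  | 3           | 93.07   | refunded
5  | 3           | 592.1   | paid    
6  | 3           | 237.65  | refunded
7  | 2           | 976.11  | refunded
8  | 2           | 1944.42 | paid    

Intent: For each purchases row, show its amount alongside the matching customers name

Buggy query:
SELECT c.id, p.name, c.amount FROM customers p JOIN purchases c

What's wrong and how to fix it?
Bug: Missing join condition: each purchases row is matched to all customers rows instead of just its own

Fix: Add ON c.customer_id = p.id to the JOIN

Corrected query:
SELECT c.id, p.name, c.amount FROM customers p JOIN purchases c ON c.customer_id = p.id

Result:
id | name  | amount 
---+-------+--------
1  | Alice | 1495.5 
2  | Grace | 336.79 
3  | Grace | 355.04 
4  | Grace | 93.07  
5  | Grace | 592.1  
6  | Grace | 237.65 
7  | Alice | 976.11 
8  | Alice | 1944.42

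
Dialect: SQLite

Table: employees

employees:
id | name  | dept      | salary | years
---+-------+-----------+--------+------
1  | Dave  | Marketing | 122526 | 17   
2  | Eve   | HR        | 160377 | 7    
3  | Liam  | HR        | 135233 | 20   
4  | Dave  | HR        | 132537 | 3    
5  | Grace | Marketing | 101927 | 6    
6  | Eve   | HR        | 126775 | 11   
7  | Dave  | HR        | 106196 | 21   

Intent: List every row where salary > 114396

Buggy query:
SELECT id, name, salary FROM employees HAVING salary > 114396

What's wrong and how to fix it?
Bug: HAVING filters the output of aggregation, but this query has no GROUP BY and no aggregate functions, so SQLite rejects it (HAVING clause on a non-aggregate query); the condition here is per row

Fix: Use WHERE for row-level filtering

Corrected query:
SELECT id, name, salary FROM employees WHERE salary > 114396

Result:
id | name | salary
---+------+-------
1  | Dave | 122526
2  | Eve  | 160377
3  | Liam | 135233
4  | Dave | 132537
6  | Eve  | 126775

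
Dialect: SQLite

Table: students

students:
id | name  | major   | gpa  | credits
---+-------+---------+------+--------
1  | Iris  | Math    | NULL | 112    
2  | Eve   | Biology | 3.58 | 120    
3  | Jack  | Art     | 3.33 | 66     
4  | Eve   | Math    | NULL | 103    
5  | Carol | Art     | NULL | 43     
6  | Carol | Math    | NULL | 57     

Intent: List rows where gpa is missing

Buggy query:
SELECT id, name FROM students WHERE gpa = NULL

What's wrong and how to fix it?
Bug: '= NULL' is always unknown in SQL three-valued logic, so no rows match

Fix: Use IS NULL to test for NULL

Corrected query:
SELECT id, name FROM students WHERE gpa IS NULL

Result:
id | name 
---+------
1  | Iris 
4  | Eve  
5  | Carol
6  | Carol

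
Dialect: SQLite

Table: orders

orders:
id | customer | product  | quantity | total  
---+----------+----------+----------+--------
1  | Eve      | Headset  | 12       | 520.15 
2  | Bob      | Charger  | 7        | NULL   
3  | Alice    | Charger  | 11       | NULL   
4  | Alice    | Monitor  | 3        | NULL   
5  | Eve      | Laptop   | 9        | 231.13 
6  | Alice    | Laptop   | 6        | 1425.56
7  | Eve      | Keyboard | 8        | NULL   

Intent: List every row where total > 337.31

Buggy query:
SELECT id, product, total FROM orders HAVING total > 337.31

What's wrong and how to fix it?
Bug: HAVING filters the output of aggregation, but this query has no GROUP BY and no aggregate functions, so SQLite rejects it (HAVING clause on a non-aggregate query); the condition here is per row

Fix: Replace HAVING with WHERE since the condition applies to individual rows

Corrected query:
SELECT id, product, total FROM orders WHERE total > 337.31

Result:
id | product | total  
---+---------+--------
1  | Headset | 520.15 
6  | Laptop  | 1425.56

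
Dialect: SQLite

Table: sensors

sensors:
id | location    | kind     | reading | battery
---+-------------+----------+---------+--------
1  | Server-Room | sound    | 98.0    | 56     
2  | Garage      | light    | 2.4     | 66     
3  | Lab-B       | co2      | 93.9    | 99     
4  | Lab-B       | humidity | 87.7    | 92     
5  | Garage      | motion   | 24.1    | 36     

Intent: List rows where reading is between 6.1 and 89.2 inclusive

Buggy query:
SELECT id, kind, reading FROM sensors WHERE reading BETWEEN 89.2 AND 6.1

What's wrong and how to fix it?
Bug: The bounds are reversed; BETWEEN a AND b requires a <= b to match anything

Fix: Swap the bounds so the smaller value comes first

Corrected query:
SELECT id, kind, reading FROM sensors WHERE reading BETWEEN 6.1 AND 89.2

Result:
id | kind     | reading
---+----------+--------
4  | humidity | 87.7   
5  | motion   | 24.1   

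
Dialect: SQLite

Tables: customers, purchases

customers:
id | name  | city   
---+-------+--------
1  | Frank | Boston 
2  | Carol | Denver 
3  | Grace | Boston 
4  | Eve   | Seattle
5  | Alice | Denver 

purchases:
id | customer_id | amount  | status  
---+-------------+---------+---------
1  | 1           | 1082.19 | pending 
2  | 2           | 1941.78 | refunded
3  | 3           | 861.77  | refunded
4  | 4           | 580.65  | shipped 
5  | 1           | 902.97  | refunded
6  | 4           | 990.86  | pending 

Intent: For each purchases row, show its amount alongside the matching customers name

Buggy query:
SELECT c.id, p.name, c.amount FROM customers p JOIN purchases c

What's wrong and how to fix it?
Bug: Missing join condition: each purchases row is matched to all customers rows instead of just its own

Fix: Specify the join condition linking the foreign key to the parent id

Corrected query:
SELECT c.id, p.name, c.amount FROM customers p JOIN purchases c ON c.customer_id = p.id

Result:
id | name  | amount 
---+-------+--------
1  | Frank | 1082.19
2  | Carol | 1941.78
3  | Grace | 861.77 
4  | Eve   | 580.65 
5  | Frank | 902.97 
6  | Eve   | 990.86 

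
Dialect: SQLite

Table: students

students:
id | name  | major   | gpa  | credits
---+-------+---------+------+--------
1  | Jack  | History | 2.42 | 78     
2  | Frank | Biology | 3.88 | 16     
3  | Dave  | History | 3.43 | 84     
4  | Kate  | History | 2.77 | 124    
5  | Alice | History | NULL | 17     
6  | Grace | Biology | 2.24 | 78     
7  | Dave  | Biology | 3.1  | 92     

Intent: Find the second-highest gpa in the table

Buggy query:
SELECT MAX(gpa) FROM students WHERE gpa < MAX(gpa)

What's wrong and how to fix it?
Bug: MAX(gpa) on the right of the comparison is an aggregate-in-WHERE error

Fix: Compute the overall MAX in a subquery, then take MAX of rows below it

Corrected query:
SELECT MAX(gpa) FROM students WHERE gpa < (SELECT MAX(gpa) FROM students)

Result:
MAX(gpa)
--------
3.43    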